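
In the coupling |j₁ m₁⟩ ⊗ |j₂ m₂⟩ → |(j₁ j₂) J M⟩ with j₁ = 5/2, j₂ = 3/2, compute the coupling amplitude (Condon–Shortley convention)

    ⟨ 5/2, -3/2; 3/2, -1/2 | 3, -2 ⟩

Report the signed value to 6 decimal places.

-0.288675  (= −√(1/12))

j₁+j₂−J=1  J+j₁−j₂=4  J−j₁+j₂=2  j₁+j₂+J+1=8
(j₁±m₁, j₂±m₂, J±M) = (1,4,1,2,1,5)
P² = 48
sum k=0..1:
  [0] +1/24 = 1/24
  [1] −1/12 = -1/12
S = -1/24
C² = P²·S² = 1/12 ; C = -0.288675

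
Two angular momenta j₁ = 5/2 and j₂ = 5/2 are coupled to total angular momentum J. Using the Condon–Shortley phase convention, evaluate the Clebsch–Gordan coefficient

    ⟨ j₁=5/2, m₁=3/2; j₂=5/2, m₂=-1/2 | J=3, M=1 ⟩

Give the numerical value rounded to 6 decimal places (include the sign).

√[7·2!3!3!/9! · 4!1!2!3!4!2!] = √(96/5)
  +(−1)^0/∏(0,2,1,2,2,1)! = 1/8  (running 1/8)
  +(−1)^1/∏(1,1,0,1,3,2)! = -1/12  (running 1/24)
⟨..|..⟩ = √(96/5)·(1/24) = +0.182574

+√(1/30) ≈ +0.182574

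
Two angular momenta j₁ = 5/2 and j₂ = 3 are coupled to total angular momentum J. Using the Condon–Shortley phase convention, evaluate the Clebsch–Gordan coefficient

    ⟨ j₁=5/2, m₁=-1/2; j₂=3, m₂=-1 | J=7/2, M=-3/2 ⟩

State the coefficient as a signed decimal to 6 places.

-0.487950

triangle: 2!·3!·4!/10! = 288/3628800
(j±m)!: 2!·3!·2!·4!·2!·5! = 138240
prefactor² = (2J+1)·Δ·N² = 3072/35
  k=0: +1/(0!·2!·3!·2!·0!·2!) = 1/48
  k=1: −1/(1!·1!·2!·1!·1!·3!) = -1/12
  k=2: +1/(2!·0!·1!·0!·2!·4!) = 1/96
Σ = -5/96  ⇒  CG² = 3072/35·(-5/96)² = 5/21
CG = −√(5/21) = -0.487950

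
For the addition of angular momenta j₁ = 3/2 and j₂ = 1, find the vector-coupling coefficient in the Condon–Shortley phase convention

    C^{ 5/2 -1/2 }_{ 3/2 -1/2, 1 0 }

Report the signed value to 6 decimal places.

j₁+j₂−J=0  J+j₁−j₂=3  J−j₁+j₂=2  j₁+j₂+J+1=6
(j₁±m₁, j₂±m₂, J±M) = (1,2,1,1,2,3)
P² = 12/5
sum k=0..0:
  [0] +1/2 = 1/2
S = 1/2
C² = P²·S² = 3/5 ; C = +0.774597

+√(3/5) ≈ +0.774597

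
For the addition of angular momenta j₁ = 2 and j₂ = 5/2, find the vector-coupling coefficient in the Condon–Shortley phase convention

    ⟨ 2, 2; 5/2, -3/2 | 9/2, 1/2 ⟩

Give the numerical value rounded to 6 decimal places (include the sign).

triangle: 0!×4!×5!/10! = 2880/3628800
(j±m)!: 4!×0!×1!×4!×5!×4! = 1658880
prefactor² = (2J+1)×Δ×N² = 92160/7
  k=0: +1/(0!×0!×0!×1!×4!×4!) = 1/576
Σ = 1/576  ⇒  CG² = 92160/7×1/576² = 5/126
CG = +√(5/126) = +0.199205

+√(5/126) = +0.199205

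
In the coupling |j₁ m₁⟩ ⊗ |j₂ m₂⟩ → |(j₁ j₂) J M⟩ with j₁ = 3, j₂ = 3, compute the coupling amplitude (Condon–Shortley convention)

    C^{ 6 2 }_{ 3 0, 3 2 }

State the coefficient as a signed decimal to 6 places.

√[13·0!6!6!/13! · 3!3!5!1!8!4!] = √(49766400/11)
  +(−1)^0/∏(0,0,3,5,3,1)! = 1/4320  (running 1/4320)
⟨..|..⟩ = √(49766400/11)·(1/4320) = +0.492366

+√(8/33) = +0.492366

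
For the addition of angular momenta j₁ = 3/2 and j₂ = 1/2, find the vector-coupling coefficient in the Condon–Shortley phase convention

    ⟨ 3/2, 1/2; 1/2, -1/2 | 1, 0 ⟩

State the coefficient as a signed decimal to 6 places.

+0.707107  (= +√(1/2))

√[3·1!2!0!/4! · 2!1!0!1!1!1!] = √(1/2)
  +(−1)^0/∏(0,1,1,0,1,0)! = 1  (running 1)
⟨..|..⟩ = √(1/2)·(1) = +0.707107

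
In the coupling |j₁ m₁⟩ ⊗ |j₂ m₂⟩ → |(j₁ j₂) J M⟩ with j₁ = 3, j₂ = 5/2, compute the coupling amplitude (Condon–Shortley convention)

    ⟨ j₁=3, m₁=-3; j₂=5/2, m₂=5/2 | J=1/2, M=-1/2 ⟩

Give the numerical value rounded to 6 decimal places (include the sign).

-0.534522  (= −√(2/7))

√[2·5!1!0!/7! · 0!6!5!0!0!1!] = √(28800/7)
  +(−1)^5/∏(5,0,1,0,0,0)! = -1/120  (running -1/120)
⟨..|..⟩ = √(28800/7)·(-1/120) = -0.534522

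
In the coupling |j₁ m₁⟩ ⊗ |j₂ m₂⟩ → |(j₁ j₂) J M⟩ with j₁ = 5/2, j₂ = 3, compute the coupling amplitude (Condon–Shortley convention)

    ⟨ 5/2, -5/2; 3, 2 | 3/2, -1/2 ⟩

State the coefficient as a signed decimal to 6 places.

+0.487950  (= +√(5/21))

j₁+j₂−J=4  J+j₁−j₂=1  J−j₁+j₂=2  j₁+j₂+J+1=8
(j₁±m₁, j₂±m₂, J±M) = (0,5,5,1,1,2)
P² = 960/7
sum k=4..4:
  [4] +1/24 = 1/24
S = 1/24
C² = P²·S² = 5/21 ; C = +0.487950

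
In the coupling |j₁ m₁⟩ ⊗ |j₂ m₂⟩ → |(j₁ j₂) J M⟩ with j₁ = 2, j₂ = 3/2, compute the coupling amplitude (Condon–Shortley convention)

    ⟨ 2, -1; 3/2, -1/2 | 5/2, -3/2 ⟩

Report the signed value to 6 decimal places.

triangle: 1!*3!*2!/7! = 12/5040
(j±m)!: 1!*3!*1!*2!*1!*4! = 288
prefactor² = (2J+1)*Δ*N² = 144/35
  k=0: +1/(0!*1!*3!*1!*0!*1!) = 1/6
  k=1: −1/(1!*0!*2!*0!*1!*2!) = -1/4
Σ = -1/12  ⇒  CG² = 144/35*(-1/12)² = 1/35
CG = −√(1/35) = -0.169031

−√(1/35) = -0.169031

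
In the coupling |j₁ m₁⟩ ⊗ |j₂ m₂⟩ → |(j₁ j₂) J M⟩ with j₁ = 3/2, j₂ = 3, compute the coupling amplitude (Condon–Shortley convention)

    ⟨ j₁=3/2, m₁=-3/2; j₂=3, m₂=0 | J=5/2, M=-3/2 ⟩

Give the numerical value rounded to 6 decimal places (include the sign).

√[6·2!1!4!/8! · 0!3!3!3!1!4!] = √(1296/35)
  +(−1)^2/∏(2,0,1,1,0,3)! = 1/12  (running 1/12)
⟨..|..⟩ = √(1296/35)·(1/12) = +0.507093

+√(9/35) ≈ +0.507093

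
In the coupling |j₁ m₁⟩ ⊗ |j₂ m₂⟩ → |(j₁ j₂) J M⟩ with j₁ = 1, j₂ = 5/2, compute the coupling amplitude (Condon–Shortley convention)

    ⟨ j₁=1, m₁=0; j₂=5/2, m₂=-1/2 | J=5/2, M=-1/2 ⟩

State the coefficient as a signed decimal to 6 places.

+√(1/35) ≈ +0.169031

√[6·1!1!4!/7! · 1!1!2!3!2!3!] = √(144/35)
  +(−1)^0/∏(0,1,1,2,0,2)! = 1/4  (running 1/4)
  +(−1)^1/∏(1,0,0,1,1,3)! = -1/6  (running 1/12)
⟨..|..⟩ = √(144/35)·(1/12) = +0.169031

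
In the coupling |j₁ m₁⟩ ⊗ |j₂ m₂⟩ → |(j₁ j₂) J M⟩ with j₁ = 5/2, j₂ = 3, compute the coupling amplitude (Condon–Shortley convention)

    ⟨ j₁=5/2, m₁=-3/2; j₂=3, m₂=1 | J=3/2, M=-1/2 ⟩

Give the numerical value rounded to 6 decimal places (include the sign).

√[4·4!1!2!/8! · 1!4!4!2!1!2!] = √(384/35)
  +(−1)^3/∏(3,1,1,1,0,1)! = -1/6  (running -1/6)
  +(−1)^4/∏(4,0,0,0,1,2)! = 1/48  (running -7/48)
⟨..|..⟩ = √(384/35)·(-7/48) = -0.483046

−√(7/30) ≈ -0.483046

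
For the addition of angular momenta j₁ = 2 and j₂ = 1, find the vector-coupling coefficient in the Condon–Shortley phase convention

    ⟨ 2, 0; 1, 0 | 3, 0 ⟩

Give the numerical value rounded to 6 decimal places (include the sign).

+0.774597  (= +√(3/5))

j₁+j₂−J=0  J+j₁−j₂=4  J−j₁+j₂=2  j₁+j₂+J+1=7
(j₁±m₁, j₂±m₂, J±M) = (2,2,1,1,3,3)
P² = 48/5
sum k=0..0:
  [0] +1/4 = 1/4
S = 1/4
C² = P²·S² = 3/5 ; C = +0.774597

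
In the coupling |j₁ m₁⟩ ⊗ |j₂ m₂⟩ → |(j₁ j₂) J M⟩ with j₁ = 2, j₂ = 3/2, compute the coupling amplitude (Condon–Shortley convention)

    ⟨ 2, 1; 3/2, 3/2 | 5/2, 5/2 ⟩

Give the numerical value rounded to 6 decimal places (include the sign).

j₁+j₂−J=1  J+j₁−j₂=3  J−j₁+j₂=2  j₁+j₂+J+1=7
(j₁±m₁, j₂±m₂, J±M) = (3,1,3,0,5,0)
P² = 432/7
sum k=1..1:
  [1] −1/12 = -1/12
S = -1/12
C² = P²·S² = 3/7 ; C = -0.654654

−√(3/7) = -0.654654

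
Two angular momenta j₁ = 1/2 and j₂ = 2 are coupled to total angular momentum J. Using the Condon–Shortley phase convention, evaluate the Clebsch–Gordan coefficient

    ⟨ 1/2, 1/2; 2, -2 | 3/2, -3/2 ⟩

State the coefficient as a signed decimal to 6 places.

triangle: 1!·0!·3!/5! = 6/120
(j±m)!: 1!·0!·0!·4!·0!·3! = 144
prefactor² = (2J+1)·Δ·N² = 144/5
  k=0: +1/(0!·1!·0!·0!·0!·3!) = 1/6
Σ = 1/6  ⇒  CG² = 144/5·1/6² = 4/5
CG = +√(4/5) = +0.894427

+√(4/5) ≈ +0.894427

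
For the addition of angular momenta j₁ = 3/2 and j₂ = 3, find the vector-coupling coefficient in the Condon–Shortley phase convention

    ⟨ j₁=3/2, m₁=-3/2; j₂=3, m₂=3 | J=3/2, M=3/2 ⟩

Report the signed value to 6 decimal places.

−√(4/7) ≈ -0.755929

j₁+j₂−J=3  J+j₁−j₂=0  J−j₁+j₂=3  j₁+j₂+J+1=7
(j₁±m₁, j₂±m₂, J±M) = (0,3,6,0,3,0)
P² = 5184/7
sum k=3..3:
  [3] −1/36 = -1/36
S = -1/36
C² = P²·S² = 4/7 ; C = -0.755929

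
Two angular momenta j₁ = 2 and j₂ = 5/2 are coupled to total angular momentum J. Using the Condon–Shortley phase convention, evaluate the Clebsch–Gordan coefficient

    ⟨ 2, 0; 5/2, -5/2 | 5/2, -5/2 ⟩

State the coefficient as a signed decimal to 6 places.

+√(5/14) = +0.597614

√[6·2!2!3!/8! · 2!2!0!5!0!5!] = √(1440/7)
  +(−1)^0/∏(0,2,2,0,0,3)! = 1/24  (running 1/24)
⟨..|..⟩ = √(1440/7)·(1/24) = +0.597614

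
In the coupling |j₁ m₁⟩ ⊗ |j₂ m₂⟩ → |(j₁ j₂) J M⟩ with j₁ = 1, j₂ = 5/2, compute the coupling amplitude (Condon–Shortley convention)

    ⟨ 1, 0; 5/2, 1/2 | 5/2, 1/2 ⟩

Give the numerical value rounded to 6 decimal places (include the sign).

-0.169031

j₁+j₂−J=1  J+j₁−j₂=1  J−j₁+j₂=4  j₁+j₂+J+1=7
(j₁±m₁, j₂±m₂, J±M) = (1,1,3,2,3,2)
P² = 144/35
sum k=0..1:
  [0] +1/6 = 1/6
  [1] −1/4 = -1/4
S = -1/12
C² = P²·S² = 1/35 ; C = -0.169031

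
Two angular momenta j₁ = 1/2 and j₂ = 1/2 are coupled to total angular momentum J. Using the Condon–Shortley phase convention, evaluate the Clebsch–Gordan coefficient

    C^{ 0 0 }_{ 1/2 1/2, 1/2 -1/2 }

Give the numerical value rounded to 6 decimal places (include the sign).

+0.707107  (= +√(1/2))

√[1·1!0!0!/2! · 1!0!0!1!0!0!] = √(1/2)
  +(−1)^0/∏(0,1,0,0,0,0)! = 1  (running 1)
⟨..|..⟩ = √(1/2)·(1) = +0.707107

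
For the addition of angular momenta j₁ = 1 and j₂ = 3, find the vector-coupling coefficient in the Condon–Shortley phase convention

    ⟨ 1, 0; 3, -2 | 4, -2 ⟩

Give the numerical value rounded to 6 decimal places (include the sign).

+0.654654

j₁+j₂−J=0  J+j₁−j₂=2  J−j₁+j₂=6  j₁+j₂+J+1=9
(j₁±m₁, j₂±m₂, J±M) = (1,1,1,5,2,6)
P² = 43200/7
sum k=0..0:
  [0] +1/120 = 1/120
S = 1/120
C² = P²·S² = 3/7 ; C = +0.654654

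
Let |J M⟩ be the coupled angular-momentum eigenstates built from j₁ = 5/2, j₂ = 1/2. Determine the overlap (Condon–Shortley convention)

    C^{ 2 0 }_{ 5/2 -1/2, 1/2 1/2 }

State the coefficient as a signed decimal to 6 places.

-0.707107  (= −√(1/2))

j₁+j₂−J=1  J+j₁−j₂=4  J−j₁+j₂=0  j₁+j₂+J+1=6
(j₁±m₁, j₂±m₂, J±M) = (2,3,1,0,2,2)
P² = 8
sum k=1..1:
  [1] −1/4 = -1/4
S = -1/4
C² = P²·S² = 1/2 ; C = -0.707107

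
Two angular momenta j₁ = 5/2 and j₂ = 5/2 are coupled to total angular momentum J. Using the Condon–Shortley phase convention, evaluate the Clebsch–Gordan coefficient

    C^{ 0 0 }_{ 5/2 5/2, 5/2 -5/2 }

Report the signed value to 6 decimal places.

triangle: 5!*0!*0!/6! = 120/720
(j±m)!: 5!*0!*0!*5!*0!*0! = 14400
prefactor² = (2J+1)*Δ*N² = 2400
  k=0: +1/(0!*5!*0!*0!*0!*0!) = 1/120
Σ = 1/120  ⇒  CG² = 2400*1/120² = 1/6
CG = +√(1/6) = +0.408248

+0.408248  (= +√(1/6))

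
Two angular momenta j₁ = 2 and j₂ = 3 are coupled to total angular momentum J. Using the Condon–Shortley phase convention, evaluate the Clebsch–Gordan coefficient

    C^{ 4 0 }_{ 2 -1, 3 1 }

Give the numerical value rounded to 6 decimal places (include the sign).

j₁+j₂−J=1  J+j₁−j₂=3  J−j₁+j₂=5  j₁+j₂+J+1=10
(j₁±m₁, j₂±m₂, J±M) = (1,3,4,2,4,4)
P² = 10368/35
sum k=0..1:
  [0] +1/144 = 1/144
  [1] −1/24 = -1/24
S = -5/144
C² = P²·S² = 5/14 ; C = -0.597614

−√(5/14) ≈ -0.597614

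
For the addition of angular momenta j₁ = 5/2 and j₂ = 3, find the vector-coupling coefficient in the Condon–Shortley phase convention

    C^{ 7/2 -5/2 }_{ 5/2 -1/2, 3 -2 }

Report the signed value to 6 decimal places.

−√(2/63) ≈ -0.178174

j₁+j₂−J=2  J+j₁−j₂=3  J−j₁+j₂=4  j₁+j₂+J+1=10
(j₁±m₁, j₂±m₂, J±M) = (2,3,1,5,1,6)
P² = 4608/7
sum k=0..1:
  [0] +1/72 = 1/72
  [1] −1/48 = -1/48
S = -1/144
C² = P²·S² = 2/63 ; C = -0.178174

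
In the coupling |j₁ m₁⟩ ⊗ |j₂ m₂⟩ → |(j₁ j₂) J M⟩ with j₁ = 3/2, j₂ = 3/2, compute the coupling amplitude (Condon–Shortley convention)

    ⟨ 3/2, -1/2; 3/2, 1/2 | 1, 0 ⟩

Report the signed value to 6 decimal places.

√[3·2!1!1!/5! · 1!2!2!1!1!1!] = √(1/5)
  +(−1)^1/∏(1,1,1,1,0,0)! = -1  (running -1)
  +(−1)^2/∏(2,0,0,0,1,1)! = 1/2  (running -1/2)
⟨..|..⟩ = √(1/5)·(-1/2) = -0.223607

-0.223607  (= −√(1/20))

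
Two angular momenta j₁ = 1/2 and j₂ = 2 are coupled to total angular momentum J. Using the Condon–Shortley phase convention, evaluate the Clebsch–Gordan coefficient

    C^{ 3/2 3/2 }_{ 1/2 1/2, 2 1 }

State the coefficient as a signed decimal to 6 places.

+√(1/5) ≈ +0.447214

√[4·1!0!3!/5! · 1!0!3!1!3!0!] = √(36/5)
  +(−1)^0/∏(0,1,0,3,0,0)! = 1/6  (running 1/6)
⟨..|..⟩ = √(36/5)·(1/6) = +0.447214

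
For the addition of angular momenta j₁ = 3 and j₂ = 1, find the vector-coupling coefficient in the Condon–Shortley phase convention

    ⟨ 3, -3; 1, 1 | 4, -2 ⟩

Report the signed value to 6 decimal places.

+0.188982

√[9·0!6!2!/9! · 0!6!2!0!2!6!] = √(518400/7)
  +(−1)^0/∏(0,0,6,2,0,0)! = 1/1440  (running 1/1440)
⟨..|..⟩ = √(518400/7)·(1/1440) = +0.188982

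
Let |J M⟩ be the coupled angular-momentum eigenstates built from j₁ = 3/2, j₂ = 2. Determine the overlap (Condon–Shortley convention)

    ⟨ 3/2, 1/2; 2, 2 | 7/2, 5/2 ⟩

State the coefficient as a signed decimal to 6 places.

√[8·0!3!4!/8! · 2!1!4!0!6!1!] = √(6912/7)
  +(−1)^0/∏(0,0,1,4,2,0)! = 1/48  (running 1/48)
⟨..|..⟩ = √(6912/7)·(1/48) = +0.654654

+0.654654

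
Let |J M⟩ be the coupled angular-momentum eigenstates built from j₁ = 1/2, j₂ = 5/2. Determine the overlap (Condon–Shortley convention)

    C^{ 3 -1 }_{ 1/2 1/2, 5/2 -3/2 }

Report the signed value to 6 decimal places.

triangle: 0!·1!·5!/7! = 120/5040
(j±m)!: 1!·0!·1!·4!·2!·4! = 1152
prefactor² = (2J+1)·Δ·N² = 192
  k=0: +1/(0!·0!·0!·1!·1!·4!) = 1/24
Σ = 1/24  ⇒  CG² = 192·1/24² = 1/3
CG = +√(1/3) = +0.577350

+0.577350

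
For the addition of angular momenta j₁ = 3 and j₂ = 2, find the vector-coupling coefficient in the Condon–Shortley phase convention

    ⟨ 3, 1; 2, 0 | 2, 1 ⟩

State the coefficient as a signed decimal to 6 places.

√[5·3!3!1!/8! · 4!2!2!2!3!1!] = √(36/7)
  +(−1)^1/∏(1,2,1,1,2,0)! = -1/4  (running -1/4)
  +(−1)^2/∏(2,1,0,0,3,1)! = 1/12  (running -1/6)
⟨..|..⟩ = √(36/7)·(-1/6) = -0.377964

-0.377964  (= −√(1/7))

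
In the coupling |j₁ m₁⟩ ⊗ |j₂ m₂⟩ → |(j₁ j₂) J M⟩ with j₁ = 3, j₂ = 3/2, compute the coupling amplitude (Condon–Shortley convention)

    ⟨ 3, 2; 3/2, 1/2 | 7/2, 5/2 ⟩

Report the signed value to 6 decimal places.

j₁+j₂−J=1  J+j₁−j₂=5  J−j₁+j₂=2  j₁+j₂+J+1=9
(j₁±m₁, j₂±m₂, J±M) = (5,1,2,1,6,1)
P² = 6400/7
sum k=0..1:
  [0] +1/48 = 1/48
  [1] −1/120 = -1/120
S = 1/80
C² = P²·S² = 1/7 ; C = +0.377964

+0.377964  (= +√(1/7))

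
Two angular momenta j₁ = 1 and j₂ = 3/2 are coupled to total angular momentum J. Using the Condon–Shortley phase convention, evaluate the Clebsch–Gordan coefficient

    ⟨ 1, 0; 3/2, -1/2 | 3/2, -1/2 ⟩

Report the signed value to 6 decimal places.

j₁+j₂−J=1  J+j₁−j₂=1  J−j₁+j₂=2  j₁+j₂+J+1=5
(j₁±m₁, j₂±m₂, J±M) = (1,1,1,2,1,2)
P² = 4/15
sum k=0..1:
  [0] +1/1 = 1
  [1] −1/2 = -1/2
S = 1/2
C² = P²·S² = 1/15 ; C = +0.258199

+0.258199  (= +√(1/15))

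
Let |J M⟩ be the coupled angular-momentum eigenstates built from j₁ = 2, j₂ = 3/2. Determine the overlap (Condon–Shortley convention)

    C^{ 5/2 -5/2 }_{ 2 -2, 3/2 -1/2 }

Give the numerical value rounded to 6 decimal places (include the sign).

−√(4/7) = -0.755929

triangle: 1!*3!*2!/7! = 12/5040
(j±m)!: 0!*4!*1!*2!*0!*5! = 5760
prefactor² = (2J+1)*Δ*N² = 576/7
  k=1: −1/(1!*0!*3!*0!*0!*2!) = -1/12
Σ = -1/12  ⇒  CG² = 576/7*(-1/12)² = 4/7
CG = −√(4/7) = -0.755929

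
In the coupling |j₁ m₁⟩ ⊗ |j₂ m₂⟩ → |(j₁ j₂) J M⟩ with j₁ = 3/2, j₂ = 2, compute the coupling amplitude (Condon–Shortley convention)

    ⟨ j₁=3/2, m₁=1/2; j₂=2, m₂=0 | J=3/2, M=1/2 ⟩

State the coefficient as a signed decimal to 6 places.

−√(1/5) ≈ -0.447214

triangle: 2!·1!·2!/6! = 4/720
(j±m)!: 2!·1!·2!·2!·2!·1! = 16
prefactor² = (2J+1)·Δ·N² = 16/45
  k=0: +1/(0!·2!·1!·2!·0!·0!) = 1/4
  k=1: −1/(1!·1!·0!·1!·1!·1!) = -1
Σ = -3/4  ⇒  CG² = 16/45·(-3/4)² = 1/5
CG = −√(1/5) = -0.447214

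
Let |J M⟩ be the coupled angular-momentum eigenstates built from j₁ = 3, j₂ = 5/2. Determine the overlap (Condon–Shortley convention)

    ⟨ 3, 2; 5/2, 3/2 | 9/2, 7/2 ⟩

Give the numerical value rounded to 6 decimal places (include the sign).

+√(1/99) ≈ +0.100504

j₁+j₂−J=1  J+j₁−j₂=5  J−j₁+j₂=4  j₁+j₂+J+1=11
(j₁±m₁, j₂±m₂, J±M) = (5,1,4,1,8,1)
P² = 921600/11
sum k=0..1:
  [0] +1/576 = 1/576
  [1] −1/720 = -1/720
S = 1/2880
C² = P²·S² = 1/99 ; C = +0.100504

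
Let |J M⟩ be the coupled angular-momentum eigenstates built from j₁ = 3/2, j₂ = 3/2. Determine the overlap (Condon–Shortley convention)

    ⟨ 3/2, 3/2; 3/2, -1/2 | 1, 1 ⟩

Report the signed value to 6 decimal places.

+0.547723

√[3·2!1!1!/5! · 3!0!1!2!2!0!] = √(6/5)
  +(−1)^0/∏(0,2,0,1,1,0)! = 1/2  (running 1/2)
⟨..|..⟩ = √(6/5)·(1/2) = +0.547723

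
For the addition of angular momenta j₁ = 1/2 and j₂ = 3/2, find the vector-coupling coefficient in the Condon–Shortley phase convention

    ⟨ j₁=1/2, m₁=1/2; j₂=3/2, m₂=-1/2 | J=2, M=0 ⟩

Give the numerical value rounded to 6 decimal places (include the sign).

triangle: 0!·1!·3!/5! = 6/120
(j±m)!: 1!·0!·1!·2!·2!·2! = 8
prefactor² = (2J+1)·Δ·N² = 2
  k=0: +1/(0!·0!·0!·1!·1!·2!) = 1/2
Σ = 1/2  ⇒  CG² = 2·1/2² = 1/2
CG = +√(1/2) = +0.707107

+√(1/2) ≈ +0.707107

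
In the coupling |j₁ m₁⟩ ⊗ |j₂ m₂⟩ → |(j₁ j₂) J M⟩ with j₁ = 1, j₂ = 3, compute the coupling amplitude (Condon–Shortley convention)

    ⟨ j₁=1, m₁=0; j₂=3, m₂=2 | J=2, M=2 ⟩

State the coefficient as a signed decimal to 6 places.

−√(5/21) ≈ -0.487950

triangle: 2!*0!*4!/7! = 48/5040
(j±m)!: 1!*1!*5!*1!*4!*0! = 2880
prefactor² = (2J+1)*Δ*N² = 960/7
  k=1: −1/(1!*1!*0!*4!*0!*0!) = -1/24
Σ = -1/24  ⇒  CG² = 960/7*(-1/24)² = 5/21
CG = −√(5/21) = -0.487950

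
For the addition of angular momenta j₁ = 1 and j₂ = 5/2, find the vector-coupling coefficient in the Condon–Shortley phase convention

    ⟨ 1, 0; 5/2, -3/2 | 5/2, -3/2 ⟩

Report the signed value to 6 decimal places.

j₁+j₂−J=1  J+j₁−j₂=1  J−j₁+j₂=4  j₁+j₂+J+1=7
(j₁±m₁, j₂±m₂, J±M) = (1,1,1,4,1,4)
P² = 576/35
sum k=0..1:
  [0] +1/6 = 1/6
  [1] −1/24 = -1/24
S = 1/8
C² = P²·S² = 9/35 ; C = +0.507093

+√(9/35) ≈ +0.507093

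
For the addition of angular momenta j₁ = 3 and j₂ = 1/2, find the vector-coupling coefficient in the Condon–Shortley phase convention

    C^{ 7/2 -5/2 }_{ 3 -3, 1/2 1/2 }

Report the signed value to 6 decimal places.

+√(1/7) ≈ +0.377964

√[8·0!6!1!/8! · 0!6!1!0!1!6!] = √(518400/7)
  +(−1)^0/∏(0,0,6,1,0,0)! = 1/720  (running 1/720)
⟨..|..⟩ = √(518400/7)·(1/720) = +0.377964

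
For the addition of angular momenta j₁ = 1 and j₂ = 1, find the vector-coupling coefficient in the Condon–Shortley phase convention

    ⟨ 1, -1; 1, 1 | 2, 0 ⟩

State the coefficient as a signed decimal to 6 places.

j₁+j₂−J=0  J+j₁−j₂=2  J−j₁+j₂=2  j₁+j₂+J+1=5
(j₁±m₁, j₂±m₂, J±M) = (0,2,2,0,2,2)
P² = 8/3
sum k=0..0:
  [0] +1/4 = 1/4
S = 1/4
C² = P²·S² = 1/6 ; C = +0.408248

+0.408248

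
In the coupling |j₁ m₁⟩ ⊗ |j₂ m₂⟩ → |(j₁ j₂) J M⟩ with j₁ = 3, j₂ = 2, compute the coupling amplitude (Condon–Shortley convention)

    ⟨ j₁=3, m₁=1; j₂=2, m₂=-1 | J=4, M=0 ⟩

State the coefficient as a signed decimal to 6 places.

j₁+j₂−J=1  J+j₁−j₂=5  J−j₁+j₂=3  j₁+j₂+J+1=10
(j₁±m₁, j₂±m₂, J±M) = (4,2,1,3,4,4)
P² = 10368/35
sum k=0..1:
  [0] +1/24 = 1/24
  [1] −1/144 = -1/144
S = 5/144
C² = P²·S² = 5/14 ; C = +0.597614

+0.597614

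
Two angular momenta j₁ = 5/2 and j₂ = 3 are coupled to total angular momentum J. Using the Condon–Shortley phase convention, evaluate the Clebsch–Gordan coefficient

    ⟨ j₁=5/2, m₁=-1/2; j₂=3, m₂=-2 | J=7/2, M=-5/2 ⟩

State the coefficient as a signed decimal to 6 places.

−√(2/63) = -0.178174

triangle: 2!·3!·4!/10! = 288/3628800
(j±m)!: 2!·3!·1!·5!·1!·6! = 1036800
prefactor² = (2J+1)·Δ·N² = 4608/7
  k=0: +1/(0!·2!·3!·1!·0!·3!) = 1/72
  k=1: −1/(1!·1!·2!·0!·1!·4!) = -1/48
Σ = -1/144  ⇒  CG² = 4608/7·(-1/144)² = 2/63
CG = −√(2/63) = -0.178174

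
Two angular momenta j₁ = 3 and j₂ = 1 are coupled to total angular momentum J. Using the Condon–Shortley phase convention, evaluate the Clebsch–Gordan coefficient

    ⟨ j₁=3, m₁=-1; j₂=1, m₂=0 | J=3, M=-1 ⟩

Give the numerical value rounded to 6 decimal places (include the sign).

−√(1/12) = -0.288675

√[7·1!5!1!/8! · 2!4!1!1!2!4!] = √(48)
  +(−1)^0/∏(0,1,4,1,1,0)! = 1/24  (running 1/24)
  +(−1)^1/∏(1,0,3,0,2,1)! = -1/12  (running -1/24)
⟨..|..⟩ = √(48)·(-1/24) = -0.288675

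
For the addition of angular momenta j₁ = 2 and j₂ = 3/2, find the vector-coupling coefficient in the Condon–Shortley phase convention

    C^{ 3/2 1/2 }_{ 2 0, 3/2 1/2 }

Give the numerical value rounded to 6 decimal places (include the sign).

√[4·2!2!1!/6! · 2!2!2!1!2!1!] = √(16/45)
  +(−1)^1/∏(1,1,1,1,1,0)! = -1  (running -1)
  +(−1)^2/∏(2,0,0,0,2,1)! = 1/4  (running -3/4)
⟨..|..⟩ = √(16/45)·(-3/4) = -0.447214

−√(1/5) ≈ -0.447214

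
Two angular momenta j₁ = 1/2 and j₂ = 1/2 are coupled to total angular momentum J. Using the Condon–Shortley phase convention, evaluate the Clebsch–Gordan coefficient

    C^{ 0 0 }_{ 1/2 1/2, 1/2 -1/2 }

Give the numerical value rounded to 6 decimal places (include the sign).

√[1·1!0!0!/2! · 1!0!0!1!0!0!] = √(1/2)
  +(−1)^0/∏(0,1,0,0,0,0)! = 1  (running 1)
⟨..|..⟩ = √(1/2)·(1) = +0.707107

+0.707107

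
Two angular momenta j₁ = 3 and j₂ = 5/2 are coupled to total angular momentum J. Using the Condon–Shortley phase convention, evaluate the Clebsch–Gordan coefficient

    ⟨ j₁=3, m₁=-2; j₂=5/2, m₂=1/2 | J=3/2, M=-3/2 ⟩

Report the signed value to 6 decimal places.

−√(2/7) ≈ -0.534522

√[4·4!2!1!/8! · 1!5!3!2!0!3!] = √(288/7)
  +(−1)^3/∏(3,1,2,0,0,1)! = -1/12  (running -1/12)
⟨..|..⟩ = √(288/7)·(-1/12) = -0.534522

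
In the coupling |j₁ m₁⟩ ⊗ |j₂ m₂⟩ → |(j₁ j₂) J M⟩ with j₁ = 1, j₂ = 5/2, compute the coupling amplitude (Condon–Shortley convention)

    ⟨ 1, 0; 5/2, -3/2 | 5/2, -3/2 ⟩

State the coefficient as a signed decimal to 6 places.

+√(9/35) ≈ +0.507093

√[6·1!1!4!/7! · 1!1!1!4!1!4!] = √(576/35)
  +(−1)^0/∏(0,1,1,1,0,3)! = 1/6  (running 1/6)
  +(−1)^1/∏(1,0,0,0,1,4)! = -1/24  (running 1/8)
⟨..|..⟩ = √(576/35)·(1/8) = +0.507093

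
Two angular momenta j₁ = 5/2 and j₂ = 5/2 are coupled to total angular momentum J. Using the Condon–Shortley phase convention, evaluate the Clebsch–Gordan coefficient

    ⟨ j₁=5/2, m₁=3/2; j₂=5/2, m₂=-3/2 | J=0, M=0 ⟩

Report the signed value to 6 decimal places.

triangle: 5!*0!*0!/6! = 120/720
(j±m)!: 4!*1!*1!*4!*0!*0! = 576
prefactor² = (2J+1)*Δ*N² = 96
  k=1: −1/(1!*4!*0!*0!*0!*0!) = -1/24
Σ = -1/24  ⇒  CG² = 96*(-1/24)² = 1/6
CG = −√(1/6) = -0.408248

-0.408248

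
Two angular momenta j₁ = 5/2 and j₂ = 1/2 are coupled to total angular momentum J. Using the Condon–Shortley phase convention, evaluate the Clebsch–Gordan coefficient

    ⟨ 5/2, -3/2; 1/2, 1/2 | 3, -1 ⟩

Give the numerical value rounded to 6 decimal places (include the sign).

√[7·0!5!1!/7! · 1!4!1!0!2!4!] = √(192)
  +(−1)^0/∏(0,0,4,1,1,0)! = 1/24  (running 1/24)
⟨..|..⟩ = √(192)·(1/24) = +0.577350

+0.577350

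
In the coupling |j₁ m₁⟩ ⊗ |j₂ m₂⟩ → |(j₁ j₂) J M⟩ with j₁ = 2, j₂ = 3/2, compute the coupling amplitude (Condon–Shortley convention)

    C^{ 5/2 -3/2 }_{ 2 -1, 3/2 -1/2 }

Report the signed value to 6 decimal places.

j₁+j₂−J=1  J+j₁−j₂=3  J−j₁+j₂=2  j₁+j₂+J+1=7
(j₁±m₁, j₂±m₂, J±M) = (1,3,1,2,1,4)
P² = 144/35
sum k=0..1:
  [0] +1/6 = 1/6
  [1] −1/4 = -1/4
S = -1/12
C² = P²·S² = 1/35 ; C = -0.169031

−√(1/35) ≈ -0.169031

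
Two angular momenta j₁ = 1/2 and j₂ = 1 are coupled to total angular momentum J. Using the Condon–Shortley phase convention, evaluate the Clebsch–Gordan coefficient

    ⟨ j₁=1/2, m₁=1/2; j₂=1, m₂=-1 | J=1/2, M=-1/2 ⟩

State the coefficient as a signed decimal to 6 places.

+0.816497

j₁+j₂−J=1  J+j₁−j₂=0  J−j₁+j₂=1  j₁+j₂+J+1=3
(j₁±m₁, j₂±m₂, J±M) = (1,0,0,2,0,1)
P² = 2/3
sum k=0..0:
  [0] +1/1 = 1
S = 1
C² = P²·S² = 2/3 ; C = +0.816497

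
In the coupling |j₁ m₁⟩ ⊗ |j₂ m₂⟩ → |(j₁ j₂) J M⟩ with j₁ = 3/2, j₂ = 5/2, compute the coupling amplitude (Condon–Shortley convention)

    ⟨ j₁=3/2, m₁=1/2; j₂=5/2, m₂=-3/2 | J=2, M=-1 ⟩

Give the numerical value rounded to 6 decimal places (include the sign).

√[5·2!1!3!/7! · 2!1!1!4!1!3!] = √(24/7)
  +(−1)^0/∏(0,2,1,1,0,2)! = 1/4  (running 1/4)
  +(−1)^1/∏(1,1,0,0,1,3)! = -1/6  (running 1/12)
⟨..|..⟩ = √(24/7)·(1/12) = +0.154303

+√(1/42) = +0.154303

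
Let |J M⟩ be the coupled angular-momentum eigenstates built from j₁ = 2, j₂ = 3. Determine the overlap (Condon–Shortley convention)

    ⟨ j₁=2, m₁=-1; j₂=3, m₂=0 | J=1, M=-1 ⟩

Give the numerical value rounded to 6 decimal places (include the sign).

-0.292770  (= −√(3/35))

j₁+j₂−J=4  J+j₁−j₂=0  J−j₁+j₂=2  j₁+j₂+J+1=7
(j₁±m₁, j₂±m₂, J±M) = (1,3,3,3,0,2)
P² = 432/35
sum k=3..3:
  [3] −1/12 = -1/12
S = -1/12
C² = P²·S² = 3/35 ; C = -0.292770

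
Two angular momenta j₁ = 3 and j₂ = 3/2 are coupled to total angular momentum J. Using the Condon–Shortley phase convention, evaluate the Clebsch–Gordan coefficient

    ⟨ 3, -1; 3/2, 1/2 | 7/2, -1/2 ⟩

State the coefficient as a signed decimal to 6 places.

triangle: 1!·5!·2!/9! = 240/362880
(j±m)!: 2!·4!·2!·1!·3!·4! = 13824
prefactor² = (2J+1)·Δ·N² = 512/7
  k=0: +1/(0!·1!·4!·2!·1!·0!) = 1/48
  k=1: −1/(1!·0!·3!·1!·2!·1!) = -1/12
Σ = -1/16  ⇒  CG² = 512/7·(-1/16)² = 2/7
CG = −√(2/7) = -0.534522

−√(2/7) ≈ -0.534522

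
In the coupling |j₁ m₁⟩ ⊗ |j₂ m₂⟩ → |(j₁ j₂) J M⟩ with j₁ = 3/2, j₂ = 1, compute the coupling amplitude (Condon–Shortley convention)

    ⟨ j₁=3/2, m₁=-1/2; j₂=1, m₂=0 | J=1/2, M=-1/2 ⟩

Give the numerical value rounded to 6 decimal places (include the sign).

√[2·2!1!0!/4! · 1!2!1!1!0!1!] = √(1/3)
  +(−1)^1/∏(1,1,1,0,0,0)! = -1  (running -1)
⟨..|..⟩ = √(1/3)·(-1) = -0.577350

-0.577350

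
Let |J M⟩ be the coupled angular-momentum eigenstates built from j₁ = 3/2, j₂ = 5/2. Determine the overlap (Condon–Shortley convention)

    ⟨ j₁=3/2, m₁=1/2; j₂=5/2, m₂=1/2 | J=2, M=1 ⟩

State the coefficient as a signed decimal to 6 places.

triangle: 2!×1!×3!/7! = 12/5040
(j±m)!: 2!×1!×3!×2!×3!×1! = 144
prefactor² = (2J+1)×Δ×N² = 12/7
  k=0: +1/(0!×2!×1!×3!×0!×0!) = 1/12
  k=1: −1/(1!×1!×0!×2!×1!×1!) = -1/2
Σ = -5/12  ⇒  CG² = 12/7×(-5/12)² = 25/84
CG = −√(25/84) = -0.545545

−√(25/84) = -0.545545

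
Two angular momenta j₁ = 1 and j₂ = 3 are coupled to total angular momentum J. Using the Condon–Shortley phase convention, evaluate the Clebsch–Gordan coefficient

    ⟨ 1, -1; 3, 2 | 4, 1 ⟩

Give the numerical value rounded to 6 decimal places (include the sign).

triangle: 0!×2!×6!/9! = 1440/362880
(j±m)!: 0!×2!×5!×1!×5!×3! = 172800
prefactor² = (2J+1)×Δ×N² = 43200/7
  k=0: +1/(0!×0!×2!×5!×0!×1!) = 1/240
Σ = 1/240  ⇒  CG² = 43200/7×1/240² = 3/28
CG = +√(3/28) = +0.327327

+0.327327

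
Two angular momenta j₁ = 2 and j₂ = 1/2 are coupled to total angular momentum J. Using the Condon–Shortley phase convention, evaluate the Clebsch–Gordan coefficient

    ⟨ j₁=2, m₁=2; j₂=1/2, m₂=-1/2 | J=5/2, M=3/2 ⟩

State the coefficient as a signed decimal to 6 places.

j₁+j₂−J=0  J+j₁−j₂=4  J−j₁+j₂=1  j₁+j₂+J+1=6
(j₁±m₁, j₂±m₂, J±M) = (4,0,0,1,4,1)
P² = 576/5
sum k=0..0:
  [0] +1/24 = 1/24
S = 1/24
C² = P²·S² = 1/5 ; C = +0.447214

+0.447214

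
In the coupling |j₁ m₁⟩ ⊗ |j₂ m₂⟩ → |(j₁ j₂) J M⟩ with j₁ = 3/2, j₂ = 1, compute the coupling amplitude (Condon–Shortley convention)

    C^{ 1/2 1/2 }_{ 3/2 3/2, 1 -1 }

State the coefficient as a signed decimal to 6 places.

√[2·2!1!0!/4! · 3!0!0!2!1!0!] = √(2)
  +(−1)^0/∏(0,2,0,0,1,0)! = 1/2  (running 1/2)
⟨..|..⟩ = √(2)·(1/2) = +0.707107

+√(1/2) = +0.707107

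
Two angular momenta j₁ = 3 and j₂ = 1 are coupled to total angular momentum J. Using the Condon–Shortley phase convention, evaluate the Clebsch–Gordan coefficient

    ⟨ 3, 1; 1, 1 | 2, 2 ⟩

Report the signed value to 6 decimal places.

+0.218218

j₁+j₂−J=2  J+j₁−j₂=4  J−j₁+j₂=0  j₁+j₂+J+1=7
(j₁±m₁, j₂±m₂, J±M) = (4,2,2,0,4,0)
P² = 768/7
sum k=2..2:
  [2] +1/48 = 1/48
S = 1/48
C² = P²·S² = 1/21 ; C = +0.218218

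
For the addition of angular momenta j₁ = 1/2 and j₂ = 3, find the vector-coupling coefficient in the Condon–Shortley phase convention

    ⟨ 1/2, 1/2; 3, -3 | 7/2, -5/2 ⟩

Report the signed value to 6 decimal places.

+√(1/7) = +0.377964

√[8·0!1!6!/8! · 1!0!0!6!1!6!] = √(518400/7)
  +(−1)^0/∏(0,0,0,0,1,6)! = 1/720  (running 1/720)
⟨..|..⟩ = √(518400/7)·(1/720) = +0.377964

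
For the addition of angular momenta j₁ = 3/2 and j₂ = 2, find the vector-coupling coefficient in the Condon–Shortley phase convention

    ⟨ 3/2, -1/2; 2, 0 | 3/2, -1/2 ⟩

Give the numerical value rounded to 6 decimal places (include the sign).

j₁+j₂−J=2  J+j₁−j₂=1  J−j₁+j₂=2  j₁+j₂+J+1=6
(j₁±m₁, j₂±m₂, J±M) = (1,2,2,2,1,2)
P² = 16/45
sum k=1..2:
  [1] −1/1 = -1
  [2] +1/4 = 1/4
S = -3/4
C² = P²·S² = 1/5 ; C = -0.447214

-0.447214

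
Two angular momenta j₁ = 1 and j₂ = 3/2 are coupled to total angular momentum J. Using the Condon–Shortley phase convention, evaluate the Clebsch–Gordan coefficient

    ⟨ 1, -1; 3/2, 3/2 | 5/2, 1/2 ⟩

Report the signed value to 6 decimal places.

j₁+j₂−J=0  J+j₁−j₂=2  J−j₁+j₂=3  j₁+j₂+J+1=6
(j₁±m₁, j₂±m₂, J±M) = (0,2,3,0,3,2)
P² = 72/5
sum k=0..0:
  [0] +1/12 = 1/12
S = 1/12
C² = P²·S² = 1/10 ; C = +0.316228

+0.316228  (= +√(1/10))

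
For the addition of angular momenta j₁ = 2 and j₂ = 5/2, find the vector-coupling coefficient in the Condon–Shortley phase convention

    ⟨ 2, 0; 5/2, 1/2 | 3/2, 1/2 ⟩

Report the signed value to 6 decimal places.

+0.239046

j₁+j₂−J=3  J+j₁−j₂=1  J−j₁+j₂=2  j₁+j₂+J+1=7
(j₁±m₁, j₂±m₂, J±M) = (2,2,3,2,2,1)
P² = 32/35
sum k=1..2:
  [1] −1/4 = -1/4
  [2] +1/2 = 1/2
S = 1/4
C² = P²·S² = 2/35 ; C = +0.239046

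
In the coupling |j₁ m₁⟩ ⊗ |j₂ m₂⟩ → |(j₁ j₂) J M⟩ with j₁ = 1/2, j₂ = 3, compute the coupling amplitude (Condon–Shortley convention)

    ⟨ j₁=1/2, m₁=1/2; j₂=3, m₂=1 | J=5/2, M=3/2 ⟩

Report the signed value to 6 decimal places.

+√(2/7) ≈ +0.534522

√[6·1!0!5!/7! · 1!0!4!2!4!1!] = √(1152/7)
  +(−1)^0/∏(0,1,0,4,0,1)! = 1/24  (running 1/24)
⟨..|..⟩ = √(1152/7)·(1/24) = +0.534522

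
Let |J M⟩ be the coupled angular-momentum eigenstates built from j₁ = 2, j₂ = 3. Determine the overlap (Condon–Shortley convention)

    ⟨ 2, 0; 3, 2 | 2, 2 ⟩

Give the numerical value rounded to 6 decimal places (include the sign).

+√(5/14) ≈ +0.597614

triangle: 3!*1!*3!/8! = 36/40320
(j±m)!: 2!*2!*5!*1!*4!*0! = 11520
prefactor² = (2J+1)*Δ*N² = 360/7
  k=2: +1/(2!*1!*0!*3!*1!*0!) = 1/12
Σ = 1/12  ⇒  CG² = 360/7*1/12² = 5/14
CG = +√(5/14) = +0.597614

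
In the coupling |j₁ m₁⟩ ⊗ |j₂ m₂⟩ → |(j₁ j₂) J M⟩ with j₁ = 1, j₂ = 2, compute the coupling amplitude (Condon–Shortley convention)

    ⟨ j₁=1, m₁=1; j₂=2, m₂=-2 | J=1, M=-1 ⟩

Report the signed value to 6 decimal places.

triangle: 2!*0!*2!/5! = 4/120
(j±m)!: 2!*0!*0!*4!*0!*2! = 96
prefactor² = (2J+1)*Δ*N² = 48/5
  k=0: +1/(0!*2!*0!*0!*0!*2!) = 1/4
Σ = 1/4  ⇒  CG² = 48/5*1/4² = 3/5
CG = +√(3/5) = +0.774597

+0.774597  (= +√(3/5))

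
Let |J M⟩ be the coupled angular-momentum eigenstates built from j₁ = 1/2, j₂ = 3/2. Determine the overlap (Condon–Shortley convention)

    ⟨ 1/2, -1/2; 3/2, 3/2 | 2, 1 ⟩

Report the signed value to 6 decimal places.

j₁+j₂−J=0  J+j₁−j₂=1  J−j₁+j₂=3  j₁+j₂+J+1=5
(j₁±m₁, j₂±m₂, J±M) = (0,1,3,0,3,1)
P² = 9
sum k=0..0:
  [0] +1/6 = 1/6
S = 1/6
C² = P²·S² = 1/4 ; C = +0.500000

+√(1/4) ≈ +0.500000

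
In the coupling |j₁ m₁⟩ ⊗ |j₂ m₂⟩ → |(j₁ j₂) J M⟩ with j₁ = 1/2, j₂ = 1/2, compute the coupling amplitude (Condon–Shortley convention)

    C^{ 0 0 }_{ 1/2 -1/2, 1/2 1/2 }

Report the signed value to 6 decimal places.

j₁+j₂−J=1  J+j₁−j₂=0  J−j₁+j₂=0  j₁+j₂+J+1=2
(j₁±m₁, j₂±m₂, J±M) = (0,1,1,0,0,0)
P² = 1/2
sum k=1..1:
  [1] −1/1 = -1
S = -1
C² = P²·S² = 1/2 ; C = -0.707107

-0.707107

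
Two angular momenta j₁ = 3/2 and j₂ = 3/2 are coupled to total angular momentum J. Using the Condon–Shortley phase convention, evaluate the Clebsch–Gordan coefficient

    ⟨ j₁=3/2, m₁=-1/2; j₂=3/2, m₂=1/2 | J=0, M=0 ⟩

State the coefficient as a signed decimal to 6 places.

+0.500000

triangle: 3!*0!*0!/4! = 6/24
(j±m)!: 1!*2!*2!*1!*0!*0! = 4
prefactor² = (2J+1)*Δ*N² = 1
  k=2: +1/(2!*1!*0!*0!*0!*0!) = 1/2
Σ = 1/2  ⇒  CG² = 1*1/2² = 1/4
CG = +√(1/4) = +0.500000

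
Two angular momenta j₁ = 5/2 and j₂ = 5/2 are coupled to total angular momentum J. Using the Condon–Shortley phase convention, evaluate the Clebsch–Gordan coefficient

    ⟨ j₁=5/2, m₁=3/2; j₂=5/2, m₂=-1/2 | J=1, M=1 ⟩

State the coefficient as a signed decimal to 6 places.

-0.478091

j₁+j₂−J=4  J+j₁−j₂=1  J−j₁+j₂=1  j₁+j₂+J+1=7
(j₁±m₁, j₂±m₂, J±M) = (4,1,2,3,2,0)
P² = 288/35
sum k=1..1:
  [1] −1/6 = -1/6
S = -1/6
C² = P²·S² = 8/35 ; C = -0.478091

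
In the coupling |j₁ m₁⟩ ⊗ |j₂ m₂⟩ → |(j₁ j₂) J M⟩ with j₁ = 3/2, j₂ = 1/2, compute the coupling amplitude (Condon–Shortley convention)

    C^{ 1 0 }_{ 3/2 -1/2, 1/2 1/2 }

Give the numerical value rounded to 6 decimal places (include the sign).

−√(1/2) ≈ -0.707107

j₁+j₂−J=1  J+j₁−j₂=2  J−j₁+j₂=0  j₁+j₂+J+1=4
(j₁±m₁, j₂±m₂, J±M) = (1,2,1,0,1,1)
P² = 1/2
sum k=1..1:
  [1] −1/1 = -1
S = -1
C² = P²·S² = 1/2 ; C = -0.707107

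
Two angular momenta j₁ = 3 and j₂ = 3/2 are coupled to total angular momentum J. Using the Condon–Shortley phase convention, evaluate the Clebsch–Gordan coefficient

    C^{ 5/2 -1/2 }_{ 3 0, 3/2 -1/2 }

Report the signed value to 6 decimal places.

triangle: 2!·4!·1!/8! = 48/40320
(j±m)!: 3!·3!·1!·2!·2!·3! = 864
prefactor² = (2J+1)·Δ·N² = 216/35
  k=0: +1/(0!·2!·3!·1!·1!·0!) = 1/12
  k=1: −1/(1!·1!·2!·0!·2!·1!) = -1/4
Σ = -1/6  ⇒  CG² = 216/35·(-1/6)² = 6/35
CG = −√(6/35) = -0.414039

−√(6/35) ≈ -0.414039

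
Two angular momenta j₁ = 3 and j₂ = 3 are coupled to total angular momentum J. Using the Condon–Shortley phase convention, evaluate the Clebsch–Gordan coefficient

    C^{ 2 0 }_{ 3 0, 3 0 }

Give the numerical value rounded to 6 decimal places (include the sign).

√[5·4!2!2!/9! · 3!3!3!3!2!2!] = √(48/7)
  +(−1)^1/∏(1,3,2,2,0,0)! = -1/24  (running -1/24)
  +(−1)^2/∏(2,2,1,1,1,1)! = 1/4  (running 5/24)
  +(−1)^3/∏(3,1,0,0,2,2)! = -1/24  (running 1/6)
⟨..|..⟩ = √(48/7)·(1/6) = +0.436436

+√(4/21) ≈ +0.436436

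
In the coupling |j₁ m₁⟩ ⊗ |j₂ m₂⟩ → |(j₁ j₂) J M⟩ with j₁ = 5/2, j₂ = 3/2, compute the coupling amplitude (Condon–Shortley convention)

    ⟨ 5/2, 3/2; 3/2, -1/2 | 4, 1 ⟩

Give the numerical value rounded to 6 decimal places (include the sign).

triangle: 0!×5!×3!/9! = 720/362880
(j±m)!: 4!×1!×1!×2!×5!×3! = 34560
prefactor² = (2J+1)×Δ×N² = 4320/7
  k=0: +1/(0!×0!×1!×1!×4!×2!) = 1/48
Σ = 1/48  ⇒  CG² = 4320/7×1/48² = 15/56
CG = +√(15/56) = +0.517549

+√(15/56) ≈ +0.517549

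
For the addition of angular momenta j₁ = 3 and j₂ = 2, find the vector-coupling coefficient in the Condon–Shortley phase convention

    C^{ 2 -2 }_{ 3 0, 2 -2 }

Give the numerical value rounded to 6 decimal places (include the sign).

j₁+j₂−J=3  J+j₁−j₂=3  J−j₁+j₂=1  j₁+j₂+J+1=8
(j₁±m₁, j₂±m₂, J±M) = (3,3,0,4,0,4)
P² = 648/7
sum k=0..0:
  [0] +1/36 = 1/36
S = 1/36
C² = P²·S² = 1/14 ; C = +0.267261

+√(1/14) ≈ +0.267261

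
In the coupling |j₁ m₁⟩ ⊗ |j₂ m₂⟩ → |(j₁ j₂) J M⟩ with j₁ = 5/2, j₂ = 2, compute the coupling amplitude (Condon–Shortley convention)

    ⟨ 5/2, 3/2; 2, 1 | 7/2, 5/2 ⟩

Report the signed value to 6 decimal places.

+√(1/63) ≈ +0.125988

√[8·1!4!3!/9! · 4!1!3!1!6!1!] = √(2304/7)
  +(−1)^0/∏(0,1,1,3,3,0)! = 1/36  (running 1/36)
  +(−1)^1/∏(1,0,0,2,4,1)! = -1/48  (running 1/144)
⟨..|..⟩ = √(2304/7)·(1/144) = +0.125988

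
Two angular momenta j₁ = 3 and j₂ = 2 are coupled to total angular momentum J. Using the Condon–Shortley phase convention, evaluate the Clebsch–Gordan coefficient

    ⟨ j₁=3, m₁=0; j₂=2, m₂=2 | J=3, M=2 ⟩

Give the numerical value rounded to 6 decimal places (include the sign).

+0.577350  (= +√(1/3))

j₁+j₂−J=2  J+j₁−j₂=4  J−j₁+j₂=2  j₁+j₂+J+1=9
(j₁±m₁, j₂±m₂, J±M) = (3,3,4,0,5,1)
P² = 192
sum k=2..2:
  [2] +1/24 = 1/24
S = 1/24
C² = P²·S² = 1/3 ; C = +0.577350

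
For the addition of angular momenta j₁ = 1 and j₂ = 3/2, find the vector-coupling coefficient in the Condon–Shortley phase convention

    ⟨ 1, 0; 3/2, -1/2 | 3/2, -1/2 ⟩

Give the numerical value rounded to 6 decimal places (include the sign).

+0.258199  (= +√(1/15))

triangle: 1!*1!*2!/5! = 2/120
(j±m)!: 1!*1!*1!*2!*1!*2! = 4
prefactor² = (2J+1)*Δ*N² = 4/15
  k=0: +1/(0!*1!*1!*1!*0!*1!) = 1
  k=1: −1/(1!*0!*0!*0!*1!*2!) = -1/2
Σ = 1/2  ⇒  CG² = 4/15*1/2² = 1/15
CG = +√(1/15) = +0.258199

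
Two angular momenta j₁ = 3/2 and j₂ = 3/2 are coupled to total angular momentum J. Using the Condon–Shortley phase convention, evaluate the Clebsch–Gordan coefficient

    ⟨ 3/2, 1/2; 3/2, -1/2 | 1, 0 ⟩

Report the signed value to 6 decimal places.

-0.223607  (= −√(1/20))

j₁+j₂−J=2  J+j₁−j₂=1  J−j₁+j₂=1  j₁+j₂+J+1=5
(j₁±m₁, j₂±m₂, J±M) = (2,1,1,2,1,1)
P² = 1/5
sum k=0..1:
  [0] +1/2 = 1/2
  [1] −1/1 = -1
S = -1/2
C² = P²·S² = 1/20 ; C = -0.223607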